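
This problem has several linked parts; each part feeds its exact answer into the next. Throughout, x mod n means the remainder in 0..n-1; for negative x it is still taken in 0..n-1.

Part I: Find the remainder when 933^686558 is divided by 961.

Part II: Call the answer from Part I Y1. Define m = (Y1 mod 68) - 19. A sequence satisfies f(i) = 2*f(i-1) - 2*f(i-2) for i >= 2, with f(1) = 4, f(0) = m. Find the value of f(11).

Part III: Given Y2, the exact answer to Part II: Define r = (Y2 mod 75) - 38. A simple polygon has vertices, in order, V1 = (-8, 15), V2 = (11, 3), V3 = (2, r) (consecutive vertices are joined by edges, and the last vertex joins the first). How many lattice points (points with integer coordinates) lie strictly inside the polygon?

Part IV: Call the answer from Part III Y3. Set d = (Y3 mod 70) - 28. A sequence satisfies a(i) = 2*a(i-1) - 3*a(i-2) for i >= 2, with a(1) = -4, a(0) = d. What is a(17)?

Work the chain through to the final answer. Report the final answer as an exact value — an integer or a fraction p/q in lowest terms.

Part I: squarings mod 961: 933^1=933, 933^2=784, 933^4=577, 933^8=423, 933^16=183, 933^32=815, 933^64=174, 933^128=485, 933^256=741, 933^512=350, 933^1024=453, 933^2048=516, 933^4096=59, 933^8192=598, 933^16384=112, 933^32768=51, 933^65536=679, 933^131072=722, 933^262144=422, 933^524288=299; 933^686558 = 933^2 * 933^4 * 933^8 * 933^16 * 933^64 * 933^128 * 933^256 * 933^2048 * 933^4096 * 933^8192 * 933^16384 * 933^131072 * 933^524288 = 51 (mod 961); answer 51
Part II: Y1 = 51; m = 32; f(2) = 2*(4) - 2*(32) = -56; iterating: f(2)=-56, f(3)=-120, f(4)=-128, f(5)=-16, f(6)=224, f(7)=480, f(8)=512, f(9)=64, f(10)=-896, f(11)=-1920; answer -1920
Part III: Y2 = -1920; r = -8; cross terms: (-8*3 - 11*15)=-189, (11*-8 - 2*3)=-94, (2*15 - -8*-8)=-34; twice the area = |-317| = 317; area = 317/2; boundary points = 1 + 1 + 1 = 3; strictly interior points = area - boundary/2 + 1 = 158; answer 158
Part IV: Y3 = 158; d = -10; a(2) = 2*(-4) - 3*(-10) = 22; iterating: a(2)=22, a(3)=56, a(4)=46, a(5)=-76, a(6)=-290, a(7)=-352, a(8)=166, a(9)=1388, a(10)=2278, a(11)=392, a(12)=-6050, a(13)=-13276, a(14)=-8402, a(15)=23024, a(16)=71254, a(17)=73436; answer 73436

73436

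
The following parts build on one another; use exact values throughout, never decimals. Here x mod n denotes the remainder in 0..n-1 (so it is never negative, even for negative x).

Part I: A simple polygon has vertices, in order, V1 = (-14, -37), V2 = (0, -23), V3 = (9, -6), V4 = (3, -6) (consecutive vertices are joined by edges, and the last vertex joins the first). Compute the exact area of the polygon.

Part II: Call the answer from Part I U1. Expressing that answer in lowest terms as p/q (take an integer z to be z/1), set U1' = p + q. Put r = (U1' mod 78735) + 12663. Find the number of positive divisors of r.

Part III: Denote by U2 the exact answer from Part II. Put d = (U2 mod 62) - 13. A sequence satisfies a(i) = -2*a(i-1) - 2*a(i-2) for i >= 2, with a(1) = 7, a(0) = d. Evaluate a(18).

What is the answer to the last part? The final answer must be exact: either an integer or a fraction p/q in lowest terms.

1024

Part I: cross terms: (-14*-23 - 0*-37)=322, (0*-6 - 9*-23)=207, (9*-6 - 3*-6)=-36, (3*-37 - -14*-6)=-195; twice the area = |298| = 298; area = 149; answer 149
Part II: U1 = 149; threaded value p + q = 150; r = 12813; 12813 = 3 * 4271; number of divisors = (1+1) * (1+1) = 4; answer 4
Part III: U2 = 4; d = -9; a(2) = -2*(7) - 2*(-9) = 4; iterating: a(2)=4, a(3)=-22, a(4)=36, a(5)=-28, a(6)=-16, a(7)=88, a(8)=-144, a(9)=112, a(10)=64, a(11)=-352, a(12)=576, a(13)=-448, a(14)=-256, a(15)=1408, a(16)=-2304, a(17)=1792, a(18)=1024; answer 1024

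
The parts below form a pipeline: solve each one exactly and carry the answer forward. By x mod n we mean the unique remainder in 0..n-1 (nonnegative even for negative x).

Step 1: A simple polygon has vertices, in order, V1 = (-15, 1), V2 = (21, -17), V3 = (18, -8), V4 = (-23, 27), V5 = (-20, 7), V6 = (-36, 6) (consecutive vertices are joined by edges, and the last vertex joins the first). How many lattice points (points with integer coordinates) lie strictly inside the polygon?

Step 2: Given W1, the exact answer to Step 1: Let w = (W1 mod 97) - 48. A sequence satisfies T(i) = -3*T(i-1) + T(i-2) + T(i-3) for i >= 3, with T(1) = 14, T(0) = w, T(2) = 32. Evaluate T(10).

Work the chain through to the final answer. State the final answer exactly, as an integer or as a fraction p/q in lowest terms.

394032

Step 1: cross terms: (-15*-17 - 21*1)=234, (21*-8 - 18*-17)=138, (18*27 - -23*-8)=302, (-23*7 - -20*27)=379, (-20*6 - -36*7)=132, (-36*1 - -15*6)=54; twice the area = |1239| = 1239; area = 1239/2; boundary points = 18 + 3 + 1 + 1 + 1 + 1 = 25; strictly interior points = area - boundary/2 + 1 = 608; answer 608
Step 2: W1 = 608; w = -22; T(3) = -3*(32) + 1*(14) + 1*(-22) = -104; iterating: T(3)=-104, T(4)=358, T(5)=-1146, T(6)=3692, T(7)=-11864, T(8)=38138, T(9)=-122586, T(10)=394032; answer 394032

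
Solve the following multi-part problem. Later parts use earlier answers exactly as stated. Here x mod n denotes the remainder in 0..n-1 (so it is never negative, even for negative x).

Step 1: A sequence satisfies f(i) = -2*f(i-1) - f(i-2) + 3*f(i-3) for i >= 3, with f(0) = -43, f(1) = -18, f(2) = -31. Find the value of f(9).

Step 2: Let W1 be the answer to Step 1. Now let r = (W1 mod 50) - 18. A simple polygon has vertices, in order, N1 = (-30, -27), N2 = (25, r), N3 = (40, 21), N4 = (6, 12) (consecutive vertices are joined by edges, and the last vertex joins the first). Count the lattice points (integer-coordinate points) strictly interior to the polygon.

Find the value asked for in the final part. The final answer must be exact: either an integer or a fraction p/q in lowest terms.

1329

Step 1: f(3) = -2*(-31) - 1*(-18) + 3*(-43) = -49; iterating: f(3)=-49, f(4)=75, f(5)=-194, f(6)=166, f(7)=87, f(8)=-922, f(9)=2255; answer 2255
Step 2: W1 = 2255; r = -13; cross terms: (-30*-13 - 25*-27)=1065, (25*21 - 40*-13)=1045, (40*12 - 6*21)=354, (6*-27 - -30*12)=198; twice the area = |2662| = 2662; area = 1331; boundary points = 1 + 1 + 1 + 3 = 6; strictly interior points = area - boundary/2 + 1 = 1329; answer 1329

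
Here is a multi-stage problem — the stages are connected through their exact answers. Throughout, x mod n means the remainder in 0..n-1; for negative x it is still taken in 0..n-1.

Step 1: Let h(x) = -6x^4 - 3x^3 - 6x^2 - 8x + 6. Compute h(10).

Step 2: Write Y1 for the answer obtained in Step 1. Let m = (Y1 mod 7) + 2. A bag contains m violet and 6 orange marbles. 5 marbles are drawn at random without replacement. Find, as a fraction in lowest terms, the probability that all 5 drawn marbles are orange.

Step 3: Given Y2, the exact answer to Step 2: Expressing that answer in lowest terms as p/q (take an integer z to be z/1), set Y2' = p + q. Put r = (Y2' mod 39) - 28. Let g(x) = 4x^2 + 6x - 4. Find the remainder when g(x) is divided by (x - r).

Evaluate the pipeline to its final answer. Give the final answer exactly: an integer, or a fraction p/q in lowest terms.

2544

Step 1: -6*(10)^4 - 3*(10)^3 - 6*(10)^2 - 8*(10)^1 + 6 = (-60000) + (-3000) + (-600) + (-80) + (6) = -63674; answer -63674
Step 2: Y1 = -63674; m = 7; total draws C(13,5) = 1287; favorable C(6,5) = 6; P = 2/429; answer 2/429
Step 3: Y2 = 2/429; threaded value p + q = 431; r = -26; remainder = value at the root: 4*(-26)^2 + 6*(-26)^1 - 4 = (2704) + (-156) + (-4) = 2544; answer 2544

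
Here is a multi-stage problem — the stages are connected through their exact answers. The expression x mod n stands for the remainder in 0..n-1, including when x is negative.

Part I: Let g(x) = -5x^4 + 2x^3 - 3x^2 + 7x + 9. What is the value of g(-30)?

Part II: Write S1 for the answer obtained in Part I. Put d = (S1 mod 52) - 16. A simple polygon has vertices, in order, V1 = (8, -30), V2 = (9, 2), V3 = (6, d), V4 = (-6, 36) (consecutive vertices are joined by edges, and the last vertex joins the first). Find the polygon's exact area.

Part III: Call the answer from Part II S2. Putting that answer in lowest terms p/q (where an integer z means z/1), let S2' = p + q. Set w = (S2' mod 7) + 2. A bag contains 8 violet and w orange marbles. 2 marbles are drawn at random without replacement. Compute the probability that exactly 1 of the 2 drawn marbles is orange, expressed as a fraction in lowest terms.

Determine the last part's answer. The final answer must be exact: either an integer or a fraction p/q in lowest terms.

48/91

Part I: -5*(-30)^4 + 2*(-30)^3 - 3*(-30)^2 + 7*(-30)^1 + 9 = (-4050000) + (-54000) + (-2700) + (-210) + (9) = -4106901; answer -4106901
Part II: S1 = -4106901; d = -9; cross terms: (8*2 - 9*-30)=286, (9*-9 - 6*2)=-93, (6*36 - -6*-9)=162, (-6*-30 - 8*36)=-108; twice the area = |247| = 247; area = 247/2; answer 247/2
Part III: S2 = 247/2; threaded value p + q = 249; w = 6; total draws C(14,2) = 91; favorable C(6,1)*C(8,1) = 48; P = 48/91; answer 48/91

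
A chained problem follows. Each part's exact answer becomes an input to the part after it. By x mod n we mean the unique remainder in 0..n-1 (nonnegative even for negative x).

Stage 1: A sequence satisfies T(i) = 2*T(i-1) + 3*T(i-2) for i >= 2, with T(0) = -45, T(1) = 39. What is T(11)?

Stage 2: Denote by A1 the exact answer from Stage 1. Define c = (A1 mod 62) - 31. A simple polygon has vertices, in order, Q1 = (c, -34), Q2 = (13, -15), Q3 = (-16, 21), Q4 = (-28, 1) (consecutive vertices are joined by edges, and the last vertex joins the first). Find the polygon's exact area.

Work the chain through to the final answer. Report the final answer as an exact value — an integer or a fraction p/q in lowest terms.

1615/2

Stage 1: T(2) = 2*(39) + 3*(-45) = -57; iterating: T(2)=-57, T(3)=3, T(4)=-165, T(5)=-321, T(6)=-1137, T(7)=-3237, T(8)=-9885, T(9)=-29481, T(10)=-88617, T(11)=-265677; answer -265677
Stage 2: A1 = -265677; c = 24; cross terms: (24*-15 - 13*-34)=82, (13*21 - -16*-15)=33, (-16*1 - -28*21)=572, (-28*-34 - 24*1)=928; twice the area = |1615| = 1615; area = 1615/2; answer 1615/2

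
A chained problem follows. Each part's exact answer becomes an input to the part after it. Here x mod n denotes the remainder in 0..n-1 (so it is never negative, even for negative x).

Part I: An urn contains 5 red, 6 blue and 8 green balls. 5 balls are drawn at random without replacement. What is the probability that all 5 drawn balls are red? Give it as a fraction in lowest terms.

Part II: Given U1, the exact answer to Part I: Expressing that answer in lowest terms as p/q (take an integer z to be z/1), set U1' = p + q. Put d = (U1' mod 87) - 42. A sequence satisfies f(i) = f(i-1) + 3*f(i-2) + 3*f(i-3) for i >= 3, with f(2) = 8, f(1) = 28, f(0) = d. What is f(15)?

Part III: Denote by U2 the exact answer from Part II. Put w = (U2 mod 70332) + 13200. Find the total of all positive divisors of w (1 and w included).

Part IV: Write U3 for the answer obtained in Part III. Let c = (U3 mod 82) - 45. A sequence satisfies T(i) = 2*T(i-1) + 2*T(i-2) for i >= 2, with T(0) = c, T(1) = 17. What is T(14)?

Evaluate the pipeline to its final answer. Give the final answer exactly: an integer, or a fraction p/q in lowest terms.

13699072

Part I: total draws C(19,5) = 11628; favorable C(5,5) = 1; P = 1/11628; answer 1/11628
Part II: U1 = 1/11628; threaded value p + q = 11629; d = 16; f(3) = 1*(8) + 3*(28) + 3*(16) = 140; iterating: f(3)=140, f(4)=248, f(5)=692, f(6)=1856, f(7)=4676, f(8)=12320, f(9)=31916, f(10)=82904, f(11)=215612, f(12)=560072, f(13)=1455620, f(14)=3782672, f(15)=9829748; answer 9829748
Part III: U2 = 9829748; w = 66800; 66800 = 2^4 * 5^2 * 167; sigma = (1 + 2 + 4 + 8 + 16) * (1 + 5 + 25) * (1 + 167) = 31 * 31 * 168 = 161448; answer 161448
Part IV: U3 = 161448; c = 27; T(2) = 2*(17) + 2*(27) = 88; iterating: T(2)=88, T(3)=210, T(4)=596, T(5)=1612, T(6)=4416, T(7)=12056, T(8)=32944, T(9)=90000, T(10)=245888, T(11)=671776, T(12)=1835328, T(13)=5014208, T(14)=13699072; answer 13699072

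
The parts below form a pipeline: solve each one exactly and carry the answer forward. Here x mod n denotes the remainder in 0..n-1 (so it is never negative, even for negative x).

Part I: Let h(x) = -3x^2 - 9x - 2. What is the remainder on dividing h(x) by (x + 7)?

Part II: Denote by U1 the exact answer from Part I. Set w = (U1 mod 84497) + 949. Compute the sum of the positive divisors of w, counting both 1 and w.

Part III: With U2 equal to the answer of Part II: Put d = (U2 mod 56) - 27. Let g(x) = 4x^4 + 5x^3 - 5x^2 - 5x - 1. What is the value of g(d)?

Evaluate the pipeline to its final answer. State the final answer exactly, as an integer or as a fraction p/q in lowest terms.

2023838

Part I: remainder = value at the root: -3*(-7)^2 - 9*(-7)^1 - 2 = (-147) + (63) + (-2) = -86; answer -86
Part II: U1 = -86; w = 85360; 85360 = 2^4 * 5 * 11 * 97; sigma = (1 + 2 + 4 + 8 + 16) * (1 + 5) * (1 + 11) * (1 + 97) = 31 * 6 * 12 * 98 = 218736; answer 218736
Part III: U2 = 218736; d = -27; 4*(-27)^4 + 5*(-27)^3 - 5*(-27)^2 - 5*(-27)^1 - 1 = (2125764) + (-98415) + (-3645) + (135) + (-1) = 2023838; answer 2023838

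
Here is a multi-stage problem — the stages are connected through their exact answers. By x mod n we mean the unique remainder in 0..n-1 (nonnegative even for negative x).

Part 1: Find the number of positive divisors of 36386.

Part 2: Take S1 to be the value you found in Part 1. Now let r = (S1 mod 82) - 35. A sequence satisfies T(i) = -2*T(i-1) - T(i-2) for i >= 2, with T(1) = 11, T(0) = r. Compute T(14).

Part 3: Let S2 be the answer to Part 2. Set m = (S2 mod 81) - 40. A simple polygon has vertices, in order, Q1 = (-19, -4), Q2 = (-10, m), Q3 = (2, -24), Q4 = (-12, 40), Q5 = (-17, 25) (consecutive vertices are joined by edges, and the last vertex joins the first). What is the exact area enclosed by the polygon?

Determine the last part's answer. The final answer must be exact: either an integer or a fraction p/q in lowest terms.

1503/2

Part 1: 36386 = 2 * 7 * 23 * 113; number of divisors = (1+1) * (1+1) * (1+1) * (1+1) = 16; answer 16
Part 2: S1 = 16; r = -19; T(2) = -2*(11) - 1*(-19) = -3; iterating: T(2)=-3, T(3)=-5, T(4)=13, T(5)=-21, T(6)=29, T(7)=-37, T(8)=45, T(9)=-53, T(10)=61, T(11)=-69, T(12)=77, T(13)=-85, T(14)=93; answer 93
Part 3: S2 = 93; m = -28; cross terms: (-19*-28 - -10*-4)=492, (-10*-24 - 2*-28)=296, (2*40 - -12*-24)=-208, (-12*25 - -17*40)=380, (-17*-4 - -19*25)=543; twice the area = |1503| = 1503; area = 1503/2; answer 1503/2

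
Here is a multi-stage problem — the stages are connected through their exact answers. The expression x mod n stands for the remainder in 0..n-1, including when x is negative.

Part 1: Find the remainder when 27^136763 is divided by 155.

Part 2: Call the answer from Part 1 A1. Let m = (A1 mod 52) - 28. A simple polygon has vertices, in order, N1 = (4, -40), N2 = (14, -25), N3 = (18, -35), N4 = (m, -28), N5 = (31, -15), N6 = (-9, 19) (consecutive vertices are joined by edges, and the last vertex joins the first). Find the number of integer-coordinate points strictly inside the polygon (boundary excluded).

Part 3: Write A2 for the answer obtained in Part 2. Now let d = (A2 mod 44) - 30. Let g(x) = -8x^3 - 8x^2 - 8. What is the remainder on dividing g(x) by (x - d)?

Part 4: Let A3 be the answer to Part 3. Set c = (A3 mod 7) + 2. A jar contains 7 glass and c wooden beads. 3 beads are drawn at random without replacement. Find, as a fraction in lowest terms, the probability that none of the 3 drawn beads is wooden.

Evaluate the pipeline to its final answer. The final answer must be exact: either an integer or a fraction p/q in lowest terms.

7/44

Part 1: squarings mod 155: 27^1=27, 27^2=109, 27^4=101, 27^8=126, 27^16=66, 27^32=16, 27^64=101, 27^128=126, 27^256=66, 27^512=16, 27^1024=101, 27^2048=126, 27^4096=66, 27^8192=16, 27^16384=101, 27^32768=126, 27^65536=66, 27^131072=16; 27^136763 = 27^1 * 27^2 * 27^8 * 27^16 * 27^32 * 27^512 * 27^1024 * 27^4096 * 27^131072 = 153 (mod 155); answer 153
Part 2: A1 = 153; m = 21; cross terms: (4*-25 - 14*-40)=460, (14*-35 - 18*-25)=-40, (18*-28 - 21*-35)=231, (21*-15 - 31*-28)=553, (31*19 - -9*-15)=454, (-9*-40 - 4*19)=284; twice the area = |1942| = 1942; area = 971; boundary points = 5 + 2 + 1 + 1 + 2 + 1 = 12; strictly interior points = area - boundary/2 + 1 = 966; answer 966
Part 3: A2 = 966; d = 12; remainder = value at the root: -8*(12)^3 - 8*(12)^2 - 8 = (-13824) + (-1152) + (-8) = -14984; answer -14984
Part 4: A3 = -14984; c = 5; total draws C(12,3) = 220; favorable C(7,3) = 35; P = 7/44; answer 7/44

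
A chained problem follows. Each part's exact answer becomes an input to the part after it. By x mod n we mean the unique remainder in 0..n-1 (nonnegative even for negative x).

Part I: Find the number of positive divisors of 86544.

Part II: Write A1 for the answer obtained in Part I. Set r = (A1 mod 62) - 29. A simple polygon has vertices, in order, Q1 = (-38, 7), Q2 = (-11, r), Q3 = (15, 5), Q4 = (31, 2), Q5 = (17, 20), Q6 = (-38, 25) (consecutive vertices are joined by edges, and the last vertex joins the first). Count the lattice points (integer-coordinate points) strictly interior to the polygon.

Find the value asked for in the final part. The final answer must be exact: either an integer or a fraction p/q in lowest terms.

Part I: 86544 = 2^4 * 3^2 * 601; number of divisors = (4+1) * (2+1) * (1+1) = 30; answer 30
Part II: A1 = 30; r = 1; cross terms: (-38*1 - -11*7)=39, (-11*5 - 15*1)=-70, (15*2 - 31*5)=-125, (31*20 - 17*2)=586, (17*25 - -38*20)=1185, (-38*7 - -38*25)=684; twice the area = |2299| = 2299; area = 2299/2; boundary points = 3 + 2 + 1 + 2 + 5 + 18 = 31; strictly interior points = area - boundary/2 + 1 = 1135; answer 1135

1135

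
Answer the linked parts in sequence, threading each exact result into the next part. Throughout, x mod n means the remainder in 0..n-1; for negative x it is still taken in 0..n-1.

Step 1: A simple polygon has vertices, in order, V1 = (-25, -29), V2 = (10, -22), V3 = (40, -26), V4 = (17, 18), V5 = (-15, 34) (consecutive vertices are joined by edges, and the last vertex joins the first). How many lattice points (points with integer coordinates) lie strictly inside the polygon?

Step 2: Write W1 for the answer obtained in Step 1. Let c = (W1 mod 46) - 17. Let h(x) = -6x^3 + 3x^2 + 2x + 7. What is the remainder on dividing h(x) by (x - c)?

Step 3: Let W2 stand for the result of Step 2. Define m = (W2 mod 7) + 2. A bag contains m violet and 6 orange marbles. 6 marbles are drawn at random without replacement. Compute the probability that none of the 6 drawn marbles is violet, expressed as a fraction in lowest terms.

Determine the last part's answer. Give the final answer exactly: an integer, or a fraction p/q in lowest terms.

Step 1: cross terms: (-25*-22 - 10*-29)=840, (10*-26 - 40*-22)=620, (40*18 - 17*-26)=1162, (17*34 - -15*18)=848, (-15*-29 - -25*34)=1285; twice the area = |4755| = 4755; area = 4755/2; boundary points = 7 + 2 + 1 + 16 + 1 = 27; strictly interior points = area - boundary/2 + 1 = 2365; answer 2365
Step 2: W1 = 2365; c = 2; remainder = value at the root: -6*(2)^3 + 3*(2)^2 + 2*(2)^1 + 7 = (-48) + (12) + (4) + (7) = -25; answer -25
Step 3: W2 = -25; m = 5; total draws C(11,6) = 462; favorable C(6,6) = 1; P = 1/462; answer 1/462

1/462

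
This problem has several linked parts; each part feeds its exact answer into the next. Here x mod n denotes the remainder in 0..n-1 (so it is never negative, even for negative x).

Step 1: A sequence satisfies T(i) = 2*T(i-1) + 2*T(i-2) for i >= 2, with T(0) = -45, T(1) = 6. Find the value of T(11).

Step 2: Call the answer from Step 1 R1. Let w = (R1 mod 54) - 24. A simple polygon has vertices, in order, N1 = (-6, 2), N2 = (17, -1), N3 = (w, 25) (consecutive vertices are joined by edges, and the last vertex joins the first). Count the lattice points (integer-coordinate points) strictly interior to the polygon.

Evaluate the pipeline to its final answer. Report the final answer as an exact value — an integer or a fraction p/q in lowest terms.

282

Step 1: T(2) = 2*(6) + 2*(-45) = -78; iterating: T(2)=-78, T(3)=-144, T(4)=-444, T(5)=-1176, T(6)=-3240, T(7)=-8832, T(8)=-24144, T(9)=-65952, T(10)=-180192, T(11)=-492288; answer -492288
Step 2: R1 = -492288; w = 6; cross terms: (-6*-1 - 17*2)=-28, (17*25 - 6*-1)=431, (6*2 - -6*25)=162; twice the area = |565| = 565; area = 565/2; boundary points = 1 + 1 + 1 = 3; strictly interior points = area - boundary/2 + 1 = 282; answer 282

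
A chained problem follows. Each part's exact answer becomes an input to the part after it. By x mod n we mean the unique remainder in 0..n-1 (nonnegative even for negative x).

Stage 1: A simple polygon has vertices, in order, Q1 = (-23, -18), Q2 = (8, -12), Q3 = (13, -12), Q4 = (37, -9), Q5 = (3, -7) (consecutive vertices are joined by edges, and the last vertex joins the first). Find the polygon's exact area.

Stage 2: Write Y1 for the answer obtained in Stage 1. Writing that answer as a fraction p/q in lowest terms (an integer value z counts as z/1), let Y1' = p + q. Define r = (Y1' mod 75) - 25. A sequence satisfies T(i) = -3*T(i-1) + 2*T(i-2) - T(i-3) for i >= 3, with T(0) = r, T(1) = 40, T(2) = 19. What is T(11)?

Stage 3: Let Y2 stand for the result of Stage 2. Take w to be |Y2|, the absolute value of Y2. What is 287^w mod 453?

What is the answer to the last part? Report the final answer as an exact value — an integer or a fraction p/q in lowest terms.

32

Stage 1: cross terms: (-23*-12 - 8*-18)=420, (8*-12 - 13*-12)=60, (13*-9 - 37*-12)=327, (37*-7 - 3*-9)=-232, (3*-18 - -23*-7)=-215; twice the area = |360| = 360; area = 180; answer 180
Stage 2: Y1 = 180; threaded value p + q = 181; r = 6; T(3) = -3*(19) + 2*(40) - 1*(6) = 17; iterating: T(3)=17, T(4)=-53, T(5)=174, T(6)=-645, T(7)=2336, T(8)=-8472, T(9)=30733, T(10)=-111479, T(11)=404375; answer 404375
Stage 3: Y2 = 404375; w = 404375; squarings mod 453: 287^1=287, 287^2=376, 287^4=40, 287^8=241, 287^16=97, 287^32=349, 287^64=397, 287^128=418, 287^256=319, 287^512=289, 287^1024=169, 287^2048=22, 287^4096=31, 287^8192=55, 287^16384=307, 287^32768=25, 287^65536=172, 287^131072=139, 287^262144=295; 287^404375 = 287^1 * 287^2 * 287^4 * 287^16 * 287^128 * 287^256 * 287^512 * 287^2048 * 287^8192 * 287^131072 * 287^262144 = 32 (mod 453); answer 32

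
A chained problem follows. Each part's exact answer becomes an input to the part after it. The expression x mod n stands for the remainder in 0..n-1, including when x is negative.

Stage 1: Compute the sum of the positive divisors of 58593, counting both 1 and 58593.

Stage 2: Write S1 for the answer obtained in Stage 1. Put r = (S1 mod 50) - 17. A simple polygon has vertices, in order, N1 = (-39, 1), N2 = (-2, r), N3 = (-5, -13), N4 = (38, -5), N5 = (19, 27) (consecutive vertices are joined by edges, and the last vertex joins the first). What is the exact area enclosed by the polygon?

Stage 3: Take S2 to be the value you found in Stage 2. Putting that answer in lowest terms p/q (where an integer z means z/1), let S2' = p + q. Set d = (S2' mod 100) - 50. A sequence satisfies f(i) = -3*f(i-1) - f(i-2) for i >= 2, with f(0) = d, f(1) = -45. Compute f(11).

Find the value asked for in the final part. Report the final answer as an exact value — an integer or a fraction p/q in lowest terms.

Stage 1: 58593 = 3 * 19531; sigma = (1 + 3) * (1 + 19531) = 4 * 19532 = 78128; answer 78128
Stage 2: S1 = 78128; r = 11; cross terms: (-39*11 - -2*1)=-427, (-2*-13 - -5*11)=81, (-5*-5 - 38*-13)=519, (38*27 - 19*-5)=1121, (19*1 - -39*27)=1072; twice the area = |2366| = 2366; area = 1183; answer 1183
Stage 3: S2 = 1183; threaded value p + q = 1184; d = 34; f(2) = -3*(-45) - 1*(34) = 101; iterating: f(2)=101, f(3)=-258, f(4)=673, f(5)=-1761, f(6)=4610, f(7)=-12069, f(8)=31597, f(9)=-82722, f(10)=216569, f(11)=-566985; answer -566985

-566985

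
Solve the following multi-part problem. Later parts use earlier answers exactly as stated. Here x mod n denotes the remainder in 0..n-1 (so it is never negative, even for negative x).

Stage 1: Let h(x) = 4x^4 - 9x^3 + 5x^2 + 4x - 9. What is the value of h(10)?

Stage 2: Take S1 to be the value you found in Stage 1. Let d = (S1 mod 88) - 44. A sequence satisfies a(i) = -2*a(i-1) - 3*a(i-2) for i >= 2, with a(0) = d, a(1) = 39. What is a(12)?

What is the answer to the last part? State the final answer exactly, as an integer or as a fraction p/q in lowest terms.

Stage 1: 4*(10)^4 - 9*(10)^3 + 5*(10)^2 + 4*(10)^1 - 9 = (40000) + (-9000) + (500) + (40) + (-9) = 31531; answer 31531
Stage 2: S1 = 31531; d = -17; a(2) = -2*(39) - 3*(-17) = -27; iterating: a(2)=-27, a(3)=-63, a(4)=207, a(5)=-225, a(6)=-171, a(7)=1017, a(8)=-1521, a(9)=-9, a(10)=4581, a(11)=-9135, a(12)=4527; answer 4527

4527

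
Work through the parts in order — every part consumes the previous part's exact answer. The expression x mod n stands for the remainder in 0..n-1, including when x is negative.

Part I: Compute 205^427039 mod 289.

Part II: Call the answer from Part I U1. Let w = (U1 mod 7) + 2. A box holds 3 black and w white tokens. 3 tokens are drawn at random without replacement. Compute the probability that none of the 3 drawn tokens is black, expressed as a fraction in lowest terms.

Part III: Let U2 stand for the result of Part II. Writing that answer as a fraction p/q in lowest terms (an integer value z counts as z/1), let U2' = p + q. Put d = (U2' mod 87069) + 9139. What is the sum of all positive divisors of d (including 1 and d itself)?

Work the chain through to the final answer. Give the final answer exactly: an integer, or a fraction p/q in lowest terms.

14868

Part I: squarings mod 289: 205^1=205, 205^2=120, 205^4=239, 205^8=188, 205^16=86, 205^32=171, 205^64=52, 205^128=103, 205^256=205, 205^512=120, 205^1024=239, 205^2048=188, 205^4096=86, 205^8192=171, 205^16384=52, 205^32768=103, 205^65536=205, 205^131072=120, 205^262144=239; 205^427039 = 205^1 * 205^2 * 205^4 * 205^8 * 205^16 * 205^1024 * 205^32768 * 205^131072 * 205^262144 = 86 (mod 289); answer 86
Part II: U1 = 86; w = 4; total draws C(7,3) = 35; favorable C(4,3) = 4; P = 4/35; answer 4/35
Part III: U2 = 4/35; threaded value p + q = 39; d = 9178; 9178 = 2 * 13 * 353; sigma = (1 + 2) * (1 + 13) * (1 + 353) = 3 * 14 * 354 = 14868; answer 14868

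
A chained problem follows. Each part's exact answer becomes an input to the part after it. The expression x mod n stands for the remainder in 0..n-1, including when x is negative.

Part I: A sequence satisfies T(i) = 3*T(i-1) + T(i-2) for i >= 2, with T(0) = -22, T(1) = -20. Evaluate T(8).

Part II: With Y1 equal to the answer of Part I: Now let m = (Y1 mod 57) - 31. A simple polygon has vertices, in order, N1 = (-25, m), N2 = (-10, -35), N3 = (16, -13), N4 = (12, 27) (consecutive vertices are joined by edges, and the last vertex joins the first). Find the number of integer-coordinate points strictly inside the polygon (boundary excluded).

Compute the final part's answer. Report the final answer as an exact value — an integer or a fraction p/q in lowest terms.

Part I: T(2) = 3*(-20) + 1*(-22) = -82; iterating: T(2)=-82, T(3)=-266, T(4)=-880, T(5)=-2906, T(6)=-9598, T(7)=-31700, T(8)=-104698; answer -104698
Part II: Y1 = -104698; m = -20; cross terms: (-25*-35 - -10*-20)=675, (-10*-13 - 16*-35)=690, (16*27 - 12*-13)=588, (12*-20 - -25*27)=435; twice the area = |2388| = 2388; area = 1194; boundary points = 15 + 2 + 4 + 1 = 22; strictly interior points = area - boundary/2 + 1 = 1184; answer 1184

1184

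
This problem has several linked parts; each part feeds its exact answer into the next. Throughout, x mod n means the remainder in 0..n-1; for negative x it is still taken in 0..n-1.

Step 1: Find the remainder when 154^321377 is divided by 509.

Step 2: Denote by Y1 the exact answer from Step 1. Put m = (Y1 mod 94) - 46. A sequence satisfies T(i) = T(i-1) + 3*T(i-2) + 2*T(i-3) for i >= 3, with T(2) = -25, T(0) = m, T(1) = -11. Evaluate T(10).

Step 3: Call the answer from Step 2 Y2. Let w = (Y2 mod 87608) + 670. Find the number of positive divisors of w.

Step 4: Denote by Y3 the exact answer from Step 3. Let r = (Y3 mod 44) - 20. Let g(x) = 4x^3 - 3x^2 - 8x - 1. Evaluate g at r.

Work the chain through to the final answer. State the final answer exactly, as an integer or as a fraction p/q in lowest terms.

Step 1: squarings mod 509: 154^1=154, 154^2=302, 154^4=93, 154^8=505, 154^16=16, 154^32=256, 154^64=384, 154^128=355, 154^256=302, 154^512=93, 154^1024=505, 154^2048=16, 154^4096=256, 154^8192=384, 154^16384=355, 154^32768=302, 154^65536=93, 154^131072=505, 154^262144=16; 154^321377 = 154^1 * 154^32 * 154^64 * 154^256 * 154^512 * 154^1024 * 154^8192 * 154^16384 * 154^32768 * 154^262144 = 298 (mod 509); answer 298
Step 2: Y1 = 298; m = -30; T(3) = 1*(-25) + 3*(-11) + 2*(-30) = -118; iterating: T(3)=-118, T(4)=-215, T(5)=-619, T(6)=-1500, T(7)=-3787, T(8)=-9525, T(9)=-23886, T(10)=-60035; answer -60035
Step 3: Y2 = -60035; w = 28243; 28243 = 61 * 463; number of divisors = (1+1) * (1+1) = 4; answer 4
Step 4: Y3 = 4; r = -16; 4*(-16)^3 - 3*(-16)^2 - 8*(-16)^1 - 1 = (-16384) + (-768) + (128) + (-1) = -17025; answer -17025

-17025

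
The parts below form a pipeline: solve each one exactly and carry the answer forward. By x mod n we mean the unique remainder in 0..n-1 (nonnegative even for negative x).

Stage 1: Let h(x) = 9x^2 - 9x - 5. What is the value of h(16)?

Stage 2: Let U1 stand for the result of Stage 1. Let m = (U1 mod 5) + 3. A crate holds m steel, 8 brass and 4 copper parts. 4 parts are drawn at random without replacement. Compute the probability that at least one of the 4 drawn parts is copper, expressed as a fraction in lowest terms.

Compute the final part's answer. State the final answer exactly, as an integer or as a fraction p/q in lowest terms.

Stage 1: 9*(16)^2 - 9*(16)^1 - 5 = (2304) + (-144) + (-5) = 2155; answer 2155
Stage 2: U1 = 2155; m = 3; total draws C(15,4) = 1365; complement C(11,4) = 330; favorable 1365 - 330 = 1035; P = 69/91; answer 69/91

69/91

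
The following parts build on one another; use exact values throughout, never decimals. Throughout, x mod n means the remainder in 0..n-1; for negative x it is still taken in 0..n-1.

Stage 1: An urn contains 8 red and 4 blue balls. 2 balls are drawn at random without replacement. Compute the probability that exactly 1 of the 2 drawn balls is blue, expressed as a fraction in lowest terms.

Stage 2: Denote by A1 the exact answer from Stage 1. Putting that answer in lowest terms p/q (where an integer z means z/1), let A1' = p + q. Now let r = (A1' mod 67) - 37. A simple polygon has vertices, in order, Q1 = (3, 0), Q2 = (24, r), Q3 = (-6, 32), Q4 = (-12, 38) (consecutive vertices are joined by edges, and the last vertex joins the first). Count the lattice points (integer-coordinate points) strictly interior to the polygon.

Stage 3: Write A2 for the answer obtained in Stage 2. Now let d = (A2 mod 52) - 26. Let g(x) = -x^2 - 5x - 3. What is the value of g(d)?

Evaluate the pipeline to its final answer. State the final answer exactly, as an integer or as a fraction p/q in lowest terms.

-107

Stage 1: total draws C(12,2) = 66; favorable C(4,1)*C(8,1) = 32; P = 16/33; answer 16/33
Stage 2: A1 = 16/33; threaded value p + q = 49; r = 12; cross terms: (3*12 - 24*0)=36, (24*32 - -6*12)=840, (-6*38 - -12*32)=156, (-12*0 - 3*38)=-114; twice the area = |918| = 918; area = 459; boundary points = 3 + 10 + 6 + 1 = 20; strictly interior points = area - boundary/2 + 1 = 450; answer 450
Stage 3: A2 = 450; d = 8; -1*(8)^2 - 5*(8)^1 - 3 = (-64) + (-40) + (-3) = -107; answer -107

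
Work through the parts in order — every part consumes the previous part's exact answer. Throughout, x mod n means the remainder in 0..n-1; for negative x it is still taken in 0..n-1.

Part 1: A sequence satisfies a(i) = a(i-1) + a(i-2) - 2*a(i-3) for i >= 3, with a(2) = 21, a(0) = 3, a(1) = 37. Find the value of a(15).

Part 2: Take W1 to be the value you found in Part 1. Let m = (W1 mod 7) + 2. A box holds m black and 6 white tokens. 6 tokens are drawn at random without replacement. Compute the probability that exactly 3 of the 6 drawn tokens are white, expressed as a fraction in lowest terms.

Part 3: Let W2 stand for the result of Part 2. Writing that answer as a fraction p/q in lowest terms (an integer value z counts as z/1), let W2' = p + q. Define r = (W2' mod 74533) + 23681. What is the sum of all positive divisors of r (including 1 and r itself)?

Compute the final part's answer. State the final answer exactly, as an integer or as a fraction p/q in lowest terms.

65520

Part 1: a(3) = 1*(21) + 1*(37) - 2*(3) = 52; iterating: a(3)=52, a(4)=-1, a(5)=9, a(6)=-96, a(7)=-85, a(8)=-199, a(9)=-92, a(10)=-121, a(11)=185, a(12)=248, a(13)=675, a(14)=553, a(15)=732; answer 732
Part 2: W1 = 732; m = 6; total draws C(12,6) = 924; favorable C(6,3)*C(6,3) = 400; P = 100/231; answer 100/231
Part 3: W2 = 100/231; threaded value p + q = 331; r = 24012; 24012 = 2^2 * 3^2 * 23 * 29; sigma = (1 + 2 + 4) * (1 + 3 + 9) * (1 + 23) * (1 + 29) = 7 * 13 * 24 * 30 = 65520; answer 65520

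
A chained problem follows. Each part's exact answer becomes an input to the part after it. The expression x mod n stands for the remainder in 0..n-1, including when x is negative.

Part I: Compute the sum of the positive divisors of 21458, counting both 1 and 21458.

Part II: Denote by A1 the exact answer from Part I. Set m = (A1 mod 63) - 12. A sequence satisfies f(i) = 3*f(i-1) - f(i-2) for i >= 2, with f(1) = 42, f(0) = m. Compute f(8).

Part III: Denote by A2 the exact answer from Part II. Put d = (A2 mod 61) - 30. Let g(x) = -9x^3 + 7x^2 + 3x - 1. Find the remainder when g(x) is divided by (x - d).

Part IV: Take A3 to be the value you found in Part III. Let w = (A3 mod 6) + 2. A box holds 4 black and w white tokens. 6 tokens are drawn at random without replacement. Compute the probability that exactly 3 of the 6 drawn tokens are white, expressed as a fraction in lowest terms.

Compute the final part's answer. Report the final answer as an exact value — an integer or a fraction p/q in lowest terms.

Part I: 21458 = 2 * 10729; sigma = (1 + 2) * (1 + 10729) = 3 * 10730 = 32190; answer 32190
Part II: A1 = 32190; m = 48; f(2) = 3*(42) - 1*(48) = 78; iterating: f(2)=78, f(3)=192, f(4)=498, f(5)=1302, f(6)=3408, f(7)=8922, f(8)=23358; answer 23358
Part III: A2 = 23358; d = 26; remainder = value at the root: -9*(26)^3 + 7*(26)^2 + 3*(26)^1 - 1 = (-158184) + (4732) + (78) + (-1) = -153375; answer -153375
Part IV: A3 = -153375; w = 5; total draws C(9,6) = 84; favorable C(5,3)*C(4,3) = 40; P = 10/21; answer 10/21

10/21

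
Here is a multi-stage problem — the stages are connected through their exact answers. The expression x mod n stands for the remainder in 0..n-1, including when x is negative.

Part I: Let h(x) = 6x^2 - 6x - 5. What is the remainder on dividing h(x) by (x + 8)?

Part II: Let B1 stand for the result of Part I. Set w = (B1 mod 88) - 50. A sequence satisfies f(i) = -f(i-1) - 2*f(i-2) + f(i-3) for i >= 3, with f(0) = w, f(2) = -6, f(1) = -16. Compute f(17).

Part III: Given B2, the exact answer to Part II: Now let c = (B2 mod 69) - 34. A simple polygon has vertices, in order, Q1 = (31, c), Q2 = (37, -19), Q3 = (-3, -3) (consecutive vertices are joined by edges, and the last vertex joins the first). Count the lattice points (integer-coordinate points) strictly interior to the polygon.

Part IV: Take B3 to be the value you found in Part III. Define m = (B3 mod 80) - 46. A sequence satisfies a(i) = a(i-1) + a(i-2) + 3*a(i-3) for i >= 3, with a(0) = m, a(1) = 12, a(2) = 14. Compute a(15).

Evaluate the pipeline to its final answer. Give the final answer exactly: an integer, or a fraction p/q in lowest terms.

Part I: remainder = value at the root: 6*(-8)^2 - 6*(-8)^1 - 5 = (384) + (48) + (-5) = 427; answer 427
Part II: B1 = 427; w = 25; f(3) = -1*(-6) - 2*(-16) + 1*(25) = 63; iterating: f(3)=63, f(4)=-67, f(5)=-65, f(6)=262, f(7)=-199, f(8)=-390, f(9)=1050, f(10)=-469, f(11)=-2021, f(12)=4009, f(13)=-436, f(14)=-9603, f(15)=14484, f(16)=4286, f(17)=-42857; answer -42857
Part III: B2 = -42857; c = 27; cross terms: (31*-19 - 37*27)=-1588, (37*-3 - -3*-19)=-168, (-3*27 - 31*-3)=12; twice the area = |-1744| = 1744; area = 872; boundary points = 2 + 8 + 2 = 12; strictly interior points = area - boundary/2 + 1 = 867; answer 867
Part IV: B3 = 867; m = 21; a(3) = 1*(14) + 1*(12) + 3*(21) = 89; iterating: a(3)=89, a(4)=139, a(5)=270, a(6)=676, a(7)=1363, a(8)=2849, a(9)=6240, a(10)=13178, a(11)=27965, a(12)=59863, a(13)=127362, a(14)=271120, a(15)=578071; answer 578071

578071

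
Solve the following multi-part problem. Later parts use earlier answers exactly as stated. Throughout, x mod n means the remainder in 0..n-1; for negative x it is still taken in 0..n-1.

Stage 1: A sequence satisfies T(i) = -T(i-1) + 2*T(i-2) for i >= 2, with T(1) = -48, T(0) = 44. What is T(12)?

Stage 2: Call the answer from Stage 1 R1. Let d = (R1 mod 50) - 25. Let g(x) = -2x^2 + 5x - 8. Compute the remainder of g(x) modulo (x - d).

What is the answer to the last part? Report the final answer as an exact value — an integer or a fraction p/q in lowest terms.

-15

Stage 1: T(2) = -1*(-48) + 2*(44) = 136; iterating: T(2)=136, T(3)=-232, T(4)=504, T(5)=-968, T(6)=1976, T(7)=-3912, T(8)=7864, T(9)=-15688, T(10)=31416, T(11)=-62792, T(12)=125624; answer 125624
Stage 2: R1 = 125624; d = -1; remainder = value at the root: -2*(-1)^2 + 5*(-1)^1 - 8 = (-2) + (-5) + (-8) = -15; answer -15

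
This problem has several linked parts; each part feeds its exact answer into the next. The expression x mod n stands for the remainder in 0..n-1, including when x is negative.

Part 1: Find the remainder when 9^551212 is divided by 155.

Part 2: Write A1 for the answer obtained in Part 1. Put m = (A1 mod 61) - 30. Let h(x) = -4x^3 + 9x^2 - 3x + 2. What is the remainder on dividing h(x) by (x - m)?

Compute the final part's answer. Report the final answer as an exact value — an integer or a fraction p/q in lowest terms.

-4266

Part 1: squarings mod 155: 9^1=9, 9^2=81, 9^4=51, 9^8=121, 9^16=71, 9^32=81, 9^64=51, 9^128=121, 9^256=71, 9^512=81, 9^1024=51, 9^2048=121, 9^4096=71, 9^8192=81, 9^16384=51, 9^32768=121, 9^65536=71, 9^131072=81, 9^262144=51, 9^524288=121; 9^551212 = 9^4 * 9^8 * 9^32 * 9^256 * 9^2048 * 9^8192 * 9^16384 * 9^524288 = 41 (mod 155); answer 41
Part 2: A1 = 41; m = 11; remainder = value at the root: -4*(11)^3 + 9*(11)^2 - 3*(11)^1 + 2 = (-5324) + (1089) + (-33) + (2) = -4266; answer -4266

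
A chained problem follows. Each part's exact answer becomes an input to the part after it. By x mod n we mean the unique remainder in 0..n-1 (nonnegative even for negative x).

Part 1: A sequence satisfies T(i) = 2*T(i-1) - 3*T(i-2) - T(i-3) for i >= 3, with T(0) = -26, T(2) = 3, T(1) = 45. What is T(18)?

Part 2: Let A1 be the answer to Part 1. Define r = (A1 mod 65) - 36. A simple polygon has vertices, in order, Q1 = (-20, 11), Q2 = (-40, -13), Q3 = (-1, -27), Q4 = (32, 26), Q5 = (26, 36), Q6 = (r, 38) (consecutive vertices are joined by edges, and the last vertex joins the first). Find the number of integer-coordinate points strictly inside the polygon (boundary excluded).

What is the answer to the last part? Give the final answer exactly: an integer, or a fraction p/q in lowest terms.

Part 1: T(3) = 2*(3) - 3*(45) - 1*(-26) = -103; iterating: T(3)=-103, T(4)=-260, T(5)=-214, T(6)=455, T(7)=1812, T(8)=2473, T(9)=-945, T(10)=-11121, T(11)=-21880, T(12)=-9452, T(13)=57857, T(14)=165950, T(15)=167781, T(16)=-220145, T(17)=-1109583, T(18)=-1726512; answer -1726512
Part 2: A1 = -1726512; r = -18; cross terms: (-20*-13 - -40*11)=700, (-40*-27 - -1*-13)=1067, (-1*26 - 32*-27)=838, (32*36 - 26*26)=476, (26*38 - -18*36)=1636, (-18*11 - -20*38)=562; twice the area = |5279| = 5279; area = 5279/2; boundary points = 4 + 1 + 1 + 2 + 2 + 1 = 11; strictly interior points = area - boundary/2 + 1 = 2635; answer 2635

2635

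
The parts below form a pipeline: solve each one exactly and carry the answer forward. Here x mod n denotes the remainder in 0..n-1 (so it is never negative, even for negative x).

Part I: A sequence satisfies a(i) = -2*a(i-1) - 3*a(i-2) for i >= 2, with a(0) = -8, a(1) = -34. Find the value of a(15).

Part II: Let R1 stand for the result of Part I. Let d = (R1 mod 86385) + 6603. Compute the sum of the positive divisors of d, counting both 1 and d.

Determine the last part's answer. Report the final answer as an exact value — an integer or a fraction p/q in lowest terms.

Part I: a(2) = -2*(-34) - 3*(-8) = 92; iterating: a(2)=92, a(3)=-82, a(4)=-112, a(5)=470, a(6)=-604, a(7)=-202, a(8)=2216, a(9)=-3826, a(10)=1004, a(11)=9470, a(12)=-21952, a(13)=15494, a(14)=34868, a(15)=-116218; answer -116218
Part II: R1 = -116218; d = 63155; 63155 = 5 * 17 * 743; sigma = (1 + 5) * (1 + 17) * (1 + 743) = 6 * 18 * 744 = 80352; answer 80352

80352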